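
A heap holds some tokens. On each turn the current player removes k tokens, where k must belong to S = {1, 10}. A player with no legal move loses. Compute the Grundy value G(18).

1

n :  0  1  2  3  4  5  6  7  8  9 10 11 12 13 14 15 16 17 18
G :  0  1  0  1  0  1  0  1  0  1  2  0  1  0  1  0  1  0  1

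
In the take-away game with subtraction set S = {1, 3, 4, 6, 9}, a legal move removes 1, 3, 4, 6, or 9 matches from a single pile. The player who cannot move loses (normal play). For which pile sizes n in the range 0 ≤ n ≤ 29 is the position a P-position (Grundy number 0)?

0, 2, 7, 12, 14, 19, 24, 26

G(0) = 0
G(1) = mex{0} = 1
G(2) = mex{1} = 0
G(3) = mex{0,0} = 1
G(4) = mex{1,1,0} = 2
G(5) = mex{2,0,1} = 3
G(6) = mex{3,1,0,0} = 2
G(7) = mex{2,2,1,1} = 0
G(8) = mex{0,3,2,0} = 1
G(9) = mex{1,2,3,1,0} = 4
G(10) = mex{4,0,2,2,1} = 3
G(11) = mex{3,1,0,3,0} = 2
G(12) = mex{2,4,1,2,1} = 0
G(13) = mex{0,3,4,0,2} = 1
G(14) = mex{1,2,3,1,3} = 0
G(15) = mex{0,0,2,4,2} = 1
G(16) = mex{1,1,0,3,0} = 2
G(17) = mex{2,0,1,2,1} = 3
G(18) = mex{3,1,0,0,4} = 2
G(19) = mex{2,2,1,1,3} = 0
G(20) = mex{0,3,2,0,2} = 1
G(21) = mex{1,2,3,1,0} = 4
G(22) = mex{4,0,2,2,1} = 3
G(23) = mex{3,1,0,3,0} = 2
G(24) = mex{2,4,1,2,1} = 0
G(25) = mex{0,3,4,0,2} = 1
G(26) = mex{1,2,3,1,3} = 0
G(27) = mex{0,0,2,4,2} = 1
G(28) = mex{1,1,0,3,0} = 2
G(29) = mex{2,0,1,2,1} = 3
P-positions are exactly the n with G(n) = 0.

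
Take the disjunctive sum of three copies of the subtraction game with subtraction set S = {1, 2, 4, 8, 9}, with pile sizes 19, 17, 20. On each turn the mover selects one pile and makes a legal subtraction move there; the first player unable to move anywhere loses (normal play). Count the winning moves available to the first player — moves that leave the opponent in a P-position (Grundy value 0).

0

All piles use S = {1, 2, 4, 8, 9}:
G(0) = 0
G(1) = mex{0} = 1
G(2) = mex{1,0} = 2
G(3) = mex{2,1} = 0
G(4) = mex{0,2,0} = 1
G(5) = mex{1,0,1} = 2
G(6) = mex{2,1,2} = 0
G(7) = mex{0,2,0} = 1
G(8) = mex{1,0,1,0} = 2
G(9) = mex{2,1,2,1,0} = 3
G(10) = mex{3,2,0,2,1} = 4
G(11) = mex{4,3,1,0,2} = 5
G(12) = mex{5,4,2,1,0} = 3
G(13) = mex{3,5,3,2,1} = 0
G(14) = mex{0,3,4,0,2} = 1
G(15) = mex{1,0,5,1,0} = 2
G(16) = mex{2,1,3,2,1} = 0
G(17) = mex{0,2,0,3,2} = 1
G(18) = mex{1,0,1,4,3} = 2
G(19) = mex{2,1,2,5,4} = 0
G(20) = mex{0,2,0,3,5} = 1
Pile A: G(19) = 0.
Pile B: G(17) = 1.
Pile C: G(20) = 1.
Combined Grundy value = 0 ⊕ 1 ⊕ 1 = 0.
A winning move leaves total XOR = 0, i.e. changes one component's Grundy value g to g ⊕ X where X is the current total.
Pile A: target g' = 0⊕0 = 0, but every legal move changes the Grundy value (mex property), so 0 moves.
Pile B: target g' = 1⊕0 = 1, but every legal move changes the Grundy value (mex property), so 0 moves.
Pile C: target g' = 1⊕0 = 1, but every legal move changes the Grundy value (mex property), so 0 moves.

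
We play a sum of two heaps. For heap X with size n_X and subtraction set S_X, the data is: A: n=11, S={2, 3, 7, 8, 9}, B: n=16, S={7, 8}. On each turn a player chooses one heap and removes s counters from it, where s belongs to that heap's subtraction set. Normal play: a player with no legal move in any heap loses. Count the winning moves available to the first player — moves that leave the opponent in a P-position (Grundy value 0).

Heap A, S = {2, 3, 7, 8, 9}:
G(0) = 0
G(1) = mex{} = 0
G(2) = mex{0} = 1
G(3) = mex{0,0} = 1
G(4) = mex{1,0} = 2
G(5) = mex{1,1} = 0
G(6) = mex{2,1} = 0
G(7) = mex{0,2,0} = 1
G(8) = mex{0,0,0,0} = 1
G(9) = mex{1,0,1,0,0} = 2
G(10) = mex{1,1,1,1,0} = 2
G(11) = mex{2,1,2,1,1} = 0
G_A(11) = 0.
Heap B, S = {7, 8}:
n :  0  1  2  3  4  5  6  7  8  9 10 11 12 13 14 15 16
G :  0  0  0  0  0  0  0  1  1  1  1  1  1  1  2  0  0
G_B(16) = 0.
Combined Grundy value = 0 ⊕ 0 = 0.
A winning move leaves total XOR = 0, i.e. changes one component's Grundy value g to g ⊕ X where X is the current total.
Heap A: target g' = 0⊕0 = 0, but every legal move changes the Grundy value (mex property), so 0 moves.
Heap B: target g' = 0⊕0 = 0, but every legal move changes the Grundy value (mex property), so 0 moves.

0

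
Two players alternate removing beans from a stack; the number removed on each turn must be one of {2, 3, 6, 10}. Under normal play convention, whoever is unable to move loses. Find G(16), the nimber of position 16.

G(0) = 0
G(1) = mex{} = 0
G(2) = mex{0} = 1
G(3) = mex{0,0} = 1
G(4) = mex{1,0} = 2
G(5) = mex{1,1} = 0
G(6) = mex{2,1,0} = 3
G(7) = mex{0,2,0} = 1
G(8) = mex{3,0,1} = 2
G(9) = mex{1,3,1} = 0
G(10) = mex{2,1,2,0} = 3
G(11) = mex{0,2,0,0} = 1
G(12) = mex{3,0,3,1} = 2
G(13) = mex{1,3,1,1} = 0
G(14) = mex{2,1,2,2} = 0
G(15) = mex{0,2,0,0} = 1
G(16) = mex{0,0,3,3} = 1

1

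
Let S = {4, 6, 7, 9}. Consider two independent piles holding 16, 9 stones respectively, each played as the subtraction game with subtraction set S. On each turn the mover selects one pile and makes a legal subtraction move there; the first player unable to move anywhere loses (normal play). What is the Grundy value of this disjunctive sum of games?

All piles use S = {4, 6, 7, 9}:
n :  0  1  2  3  4  5  6  7  8  9 10 11 12 13 14 15 16
G :  0  0  0  0  1  1  1  1  2  2  2  2  3  0  0  0  0
Pile A: G(16) = 0.
Pile B: G(9) = 2.
Combined Grundy value = 0 ⊕ 2 = 2.

2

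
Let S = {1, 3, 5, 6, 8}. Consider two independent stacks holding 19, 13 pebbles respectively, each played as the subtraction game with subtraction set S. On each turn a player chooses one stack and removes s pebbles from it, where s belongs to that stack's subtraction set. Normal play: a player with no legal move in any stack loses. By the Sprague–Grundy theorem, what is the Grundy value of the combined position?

2

All stacks use S = {1, 3, 5, 6, 8}:
G(0) = 0
G(1) = mex{0} = 1
G(2) = mex{1} = 0
G(3) = mex{0,0} = 1
G(4) = mex{1,1} = 0
G(5) = mex{0,0,0} = 1
G(6) = mex{1,1,1,0} = 2
G(7) = mex{2,0,0,1} = 3
G(8) = mex{3,1,1,0,0} = 2
G(9) = mex{2,2,0,1,1} = 3
G(10) = mex{3,3,1,0,0} = 2
G(11) = mex{2,2,2,1,1} = 0
G(12) = mex{0,3,3,2,0} = 1
G(13) = mex{1,2,2,3,1} = 0
G(14) = mex{0,0,3,2,2} = 1
G(15) = mex{1,1,2,3,3} = 0
G(16) = mex{0,0,0,2,2} = 1
G(17) = mex{1,1,1,0,3} = 2
G(18) = mex{2,0,0,1,2} = 3
G(19) = mex{3,1,1,0,0} = 2
Stack A: G(19) = 2.
Stack B: G(13) = 0.
Combined Grundy value = 2 ⊕ 0 = 2.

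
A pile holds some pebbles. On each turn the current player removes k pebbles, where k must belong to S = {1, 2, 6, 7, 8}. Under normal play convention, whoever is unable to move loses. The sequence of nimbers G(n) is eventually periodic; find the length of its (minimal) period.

G(0) = 0
G(1) = mex{0} = 1
G(2) = mex{1,0} = 2
G(3) = mex{2,1} = 0
G(4) = mex{0,2} = 1
G(5) = mex{1,0} = 2
G(6) = mex{2,1,0} = 3
G(7) = mex{3,2,1,0} = 4
G(8) = mex{4,3,2,1,0} = 5
G(9) = mex{5,4,0,2,1} = 3
G(10) = mex{3,5,1,0,2} = 4
G(11) = mex{4,3,2,1,0} = 5
G(12) = mex{5,4,3,2,1} = 0
G(13) = mex{0,5,4,3,2} = 1
G(14) = mex{1,0,5,4,3} = 2
G(15) = mex{2,1,3,5,4} = 0
G(16) = mex{0,2,4,3,5} = 1
G(17) = mex{1,0,5,4,3} = 2
G(18) = mex{2,1,0,5,4} = 3
G(19) = mex{3,2,1,0,5} = 4
G(20) = mex{4,3,2,1,0} = 5
G(21) = mex{5,4,0,2,1} = 3
G(22) = mex{3,5,1,0,2} = 4
G(23) = mex{4,3,2,1,0} = 5
G(24) = mex{5,4,3,2,1} = 0
G(25) = mex{0,5,4,3,2} = 1
G(n+12) = G(n) holds for n = 0,…,7 (a full window of length max(S) = 8), so the sequence is purely periodic with period 12.

12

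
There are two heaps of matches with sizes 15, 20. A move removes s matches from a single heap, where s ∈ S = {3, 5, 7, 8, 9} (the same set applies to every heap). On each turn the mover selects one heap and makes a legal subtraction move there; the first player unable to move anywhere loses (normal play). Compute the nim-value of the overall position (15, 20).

All heaps use S = {3, 5, 7, 8, 9}:
n :  0  1  2  3  4  5  6  7  8  9 10 11 12 13 14 15 16 17 18 19 20
G :  0  0  0  1  1  1  2  2  2  3  3  3  0  0  0  1  1  1  2  2  2
Heap A: G(15) = 1.
Heap B: G(20) = 2.
Combined Grundy value = 1 ⊕ 2 = 3.

3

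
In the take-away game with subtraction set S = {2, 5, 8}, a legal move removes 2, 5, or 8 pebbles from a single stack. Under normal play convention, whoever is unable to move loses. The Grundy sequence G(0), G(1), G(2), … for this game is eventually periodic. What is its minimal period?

G(0) = 0
G(1) = mex{} = 0
G(2) = mex{0} = 1
G(3) = mex{0} = 1
G(4) = mex{1} = 0
G(5) = mex{1,0} = 2
G(6) = mex{0,0} = 1
G(7) = mex{2,1} = 0
G(8) = mex{1,1,0} = 2
G(9) = mex{0,0,0} = 1
G(10) = mex{2,2,1} = 0
G(11) = mex{1,1,1} = 0
G(12) = mex{0,0,0} = 1
G(13) = mex{0,2,2} = 1
G(14) = mex{1,1,1} = 0
G(15) = mex{1,0,0} = 2
G(16) = mex{0,0,2} = 1
G(17) = mex{2,1,1} = 0
G(18) = mex{1,1,0} = 2
G(19) = mex{0,0,0} = 1
G(20) = mex{2,2,1} = 0
G(21) = mex{1,1,1} = 0
G(n+10) = G(n) holds for n = 0,…,7 (a full window of length max(S) = 8), so the sequence is purely periodic with period 10.

10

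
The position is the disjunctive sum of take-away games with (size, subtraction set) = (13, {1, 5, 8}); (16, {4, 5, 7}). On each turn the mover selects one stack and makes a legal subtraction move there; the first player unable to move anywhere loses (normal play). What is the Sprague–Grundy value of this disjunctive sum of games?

1

Stack A, S = {1, 5, 8}:
G(0) = 0
G(1) = mex{0} = 1
G(2) = mex{1} = 0
G(3) = mex{0} = 1
G(4) = mex{1} = 0
G(5) = mex{0,0} = 1
G(6) = mex{1,1} = 0
G(7) = mex{0,0} = 1
G(8) = mex{1,1,0} = 2
G(9) = mex{2,0,1} = 3
G(10) = mex{3,1,0} = 2
G(11) = mex{2,0,1} = 3
G(12) = mex{3,1,0} = 2
G(13) = mex{2,2,1} = 0
G_A(13) = 0.
Stack B, S = {4, 5, 7}:
G(0) = 0
G(1) = mex{} = 0
G(2) = mex{} = 0
G(3) = mex{} = 0
G(4) = mex{0} = 1
G(5) = mex{0,0} = 1
G(6) = mex{0,0} = 1
G(7) = mex{0,0,0} = 1
G(8) = mex{1,0,0} = 2
G(9) = mex{1,1,0} = 2
G(10) = mex{1,1,0} = 2
G(11) = mex{1,1,1} = 0
G(12) = mex{2,1,1} = 0
G(13) = mex{2,2,1} = 0
G(14) = mex{2,2,1} = 0
G(15) = mex{0,2,2} = 1
G(16) = mex{0,0,2} = 1
G_B(16) = 1.
Combined Grundy value = 0 ⊕ 1 = 1.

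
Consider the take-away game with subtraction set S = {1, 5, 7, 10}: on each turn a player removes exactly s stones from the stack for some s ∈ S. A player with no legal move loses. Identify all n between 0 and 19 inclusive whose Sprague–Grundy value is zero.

0, 2, 4, 6, 8, 17, 19

n :  0  1  2  3  4  5  6  7  8  9 10 11 12 13 14 15 16 17 18 19
G :  0  1  0  1  0  1  0  1  0  1  2  3  2  3  2  3  2  0  1  0
P-positions are exactly the n with G(n) = 0.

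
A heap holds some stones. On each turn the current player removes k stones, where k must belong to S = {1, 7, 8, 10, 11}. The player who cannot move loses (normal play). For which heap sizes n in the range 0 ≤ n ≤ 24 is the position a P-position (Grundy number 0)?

G(0) = 0
G(1) = mex{0} = 1
G(2) = mex{1} = 0
G(3) = mex{0} = 1
G(4) = mex{1} = 0
G(5) = mex{0} = 1
G(6) = mex{1} = 0
G(7) = mex{0,0} = 1
G(8) = mex{1,1,0} = 2
G(9) = mex{2,0,1} = 3
G(10) = mex{3,1,0,0} = 2
G(11) = mex{2,0,1,1,0} = 3
G(12) = mex{3,1,0,0,1} = 2
G(13) = mex{2,0,1,1,0} = 3
G(14) = mex{3,1,0,0,1} = 2
G(15) = mex{2,2,1,1,0} = 3
G(16) = mex{3,3,2,0,1} = 4
G(17) = mex{4,2,3,1,0} = 5
G(18) = mex{5,3,2,2,1} = 0
G(19) = mex{0,2,3,3,2} = 1
G(20) = mex{1,3,2,2,3} = 0
G(21) = mex{0,2,3,3,2} = 1
G(22) = mex{1,3,2,2,3} = 0
G(23) = mex{0,4,3,3,2} = 1
G(24) = mex{1,5,4,2,3} = 0
P-positions are exactly the n with G(n) = 0.

0, 2, 4, 6, 18, 20, 22, 24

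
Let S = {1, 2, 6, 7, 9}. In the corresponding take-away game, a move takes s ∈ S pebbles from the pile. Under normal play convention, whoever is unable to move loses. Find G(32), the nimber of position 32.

0

G(0) = 0
G(1) = mex{0} = 1
G(2) = mex{1,0} = 2
G(3) = mex{2,1} = 0
G(4) = mex{0,2} = 1
G(5) = mex{1,0} = 2
G(6) = mex{2,1,0} = 3
G(7) = mex{3,2,1,0} = 4
G(8) = mex{4,3,2,1} = 0
G(9) = mex{0,4,0,2,0} = 1
G(10) = mex{1,0,1,0,1} = 2
G(11) = mex{2,1,2,1,2} = 0
G(12) = mex{0,2,3,2,0} = 1
G(13) = mex{1,0,4,3,1} = 2
G(14) = mex{2,1,0,4,2} = 3
G(15) = mex{3,2,1,0,3} = 4
G(16) = mex{4,3,2,1,4} = 0
G(17) = mex{0,4,0,2,0} = 1
G(18) = mex{1,0,1,0,1} = 2
G(19) = mex{2,1,2,1,2} = 0
G(20) = mex{0,2,3,2,0} = 1
G(21) = mex{1,0,4,3,1} = 2
G(22) = mex{2,1,0,4,2} = 3
G(23) = mex{3,2,1,0,3} = 4
G(24) = mex{4,3,2,1,4} = 0
G(25) = mex{0,4,0,2,0} = 1
G(26) = mex{1,0,1,0,1} = 2
G(27) = mex{2,1,2,1,2} = 0
G(28) = mex{0,2,3,2,0} = 1
G(29) = mex{1,0,4,3,1} = 2
G(30) = mex{2,1,0,4,2} = 3
G(31) = mex{3,2,1,0,3} = 4
G(32) = mex{4,3,2,1,4} = 0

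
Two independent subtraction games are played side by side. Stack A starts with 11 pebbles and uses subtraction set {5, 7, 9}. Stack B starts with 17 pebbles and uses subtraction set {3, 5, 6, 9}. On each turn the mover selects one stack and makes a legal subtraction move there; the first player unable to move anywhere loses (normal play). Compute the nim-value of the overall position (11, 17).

3

Stack A, S = {5, 7, 9}:
n :  0  1  2  3  4  5  6  7  8  9 10 11
G :  0  0  0  0  0  1  1  1  1  1  2  2
G_A(11) = 2.
Stack B, S = {3, 5, 6, 9}:
n :  0  1  2  3  4  5  6  7  8  9 10 11 12 13 14 15 16 17
G :  0  0  0  1  1  1  2  2  2  3  3  3  0  0  0  1  1  1
G_B(17) = 1.
Combined Grundy value = 2 ⊕ 1 = 3.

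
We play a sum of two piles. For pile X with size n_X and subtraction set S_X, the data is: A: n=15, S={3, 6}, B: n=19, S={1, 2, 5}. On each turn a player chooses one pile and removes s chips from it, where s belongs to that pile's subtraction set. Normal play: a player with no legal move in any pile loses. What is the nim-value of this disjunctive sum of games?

Pile A, S = {3, 6}:
n :  0  1  2  3  4  5  6  7  8  9 10 11 12 13 14 15
G :  0  0  0  1  1  1  2  2  2  0  0  0  1  1  1  2
G_A(15) = 2.
Pile B, S = {1, 2, 5}:
n :  0  1  2  3  4  5  6  7  8  9 10 11 12 13 14 15 16 17 18 19
G :  0  1  2  0  1  2  0  1  2  0  1  2  0  1  2  0  1  2  0  1
G_B(19) = 1.
Combined Grundy value = 2 ⊕ 1 = 3.

3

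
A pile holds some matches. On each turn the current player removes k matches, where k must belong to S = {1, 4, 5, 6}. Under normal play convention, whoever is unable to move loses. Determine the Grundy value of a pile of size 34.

3

n :  0  1  2  3  4  5  6  7  8  9 10 11 12 13 14 15 16 17 18 19 20 21 22 23 24 25 26 27 28 29 30 31 32 33 34
G :  0  1  0  1  2  3  2  3  4  0  1  0  1  2  3  2  3  4  0  1  0  1  2  3  2  3  4  0  1  0  1  2  3  2  3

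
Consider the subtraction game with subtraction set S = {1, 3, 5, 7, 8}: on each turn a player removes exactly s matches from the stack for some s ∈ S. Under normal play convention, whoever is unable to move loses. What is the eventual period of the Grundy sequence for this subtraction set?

G(0) = 0
G(1) = mex{0} = 1
G(2) = mex{1} = 0
G(3) = mex{0,0} = 1
G(4) = mex{1,1} = 0
G(5) = mex{0,0,0} = 1
G(6) = mex{1,1,1} = 0
G(7) = mex{0,0,0,0} = 1
G(8) = mex{1,1,1,1,0} = 2
G(9) = mex{2,0,0,0,1} = 3
G(10) = mex{3,1,1,1,0} = 2
G(11) = mex{2,2,0,0,1} = 3
G(12) = mex{3,3,1,1,0} = 2
G(13) = mex{2,2,2,0,1} = 3
G(14) = mex{3,3,3,1,0} = 2
G(15) = mex{2,2,2,2,1} = 0
G(16) = mex{0,3,3,3,2} = 1
G(17) = mex{1,2,2,2,3} = 0
G(18) = mex{0,0,3,3,2} = 1
G(19) = mex{1,1,2,2,3} = 0
G(20) = mex{0,0,0,3,2} = 1
G(21) = mex{1,1,1,2,3} = 0
G(22) = mex{0,0,0,0,2} = 1
G(23) = mex{1,1,1,1,0} = 2
G(24) = mex{2,0,0,0,1} = 3
G(25) = mex{3,1,1,1,0} = 2
G(26) = mex{2,2,0,0,1} = 3
G(27) = mex{3,3,1,1,0} = 2
G(28) = mex{2,2,2,0,1} = 3
G(29) = mex{3,3,3,1,0} = 2
G(30) = mex{2,2,2,2,1} = 0
G(31) = mex{0,3,3,3,2} = 1
G(n+15) = G(n) holds for n = 0,…,7 (a full window of length max(S) = 8), so the sequence is purely periodic with period 15.

15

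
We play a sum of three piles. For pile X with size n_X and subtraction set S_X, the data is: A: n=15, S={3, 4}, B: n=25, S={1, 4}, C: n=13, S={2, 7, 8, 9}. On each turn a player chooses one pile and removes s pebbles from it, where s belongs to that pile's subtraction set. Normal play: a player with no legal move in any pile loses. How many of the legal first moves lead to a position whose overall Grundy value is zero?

3

Pile A, S = {3, 4}:
G(0) = 0
G(1) = mex{} = 0
G(2) = mex{} = 0
G(3) = mex{0} = 1
G(4) = mex{0,0} = 1
G(5) = mex{0,0} = 1
G(6) = mex{1,0} = 2
G(7) = mex{1,1} = 0
G(8) = mex{1,1} = 0
G(9) = mex{2,1} = 0
G(10) = mex{0,2} = 1
G(11) = mex{0,0} = 1
G(12) = mex{0,0} = 1
G(13) = mex{1,0} = 2
G(14) = mex{1,1} = 0
G(15) = mex{1,1} = 0
G_A(15) = 0.
Pile B, S = {1, 4}:
n :  0  1  2  3  4  5  6  7  8  9 10 11 12 13 14 15 16 17 18 19 20 21 22 23 24 25
G :  0  1  0  1  2  0  1  0  1  2  0  1  0  1  2  0  1  0  1  2  0  1  0  1  2  0
G_B(25) = 0.
Pile C, S = {2, 7, 8, 9}:
n :  0  1  2  3  4  5  6  7  8  9 10 11 12 13
G :  0  0  1  1  0  0  1  1  2  2  3  3  2  2
G_C(13) = 2.
Combined Grundy value = 0 ⊕ 0 ⊕ 2 = 2.
A winning move leaves total XOR = 0, i.e. changes one component's Grundy value g to g ⊕ X where X is the current total.
Pile A: need g' = 0⊕2 = 2. Options: 15−3→G=1, 15−4→G=1. Hits: 0.
Pile B: need g' = 0⊕2 = 2. Options: 25−1→G=2, 25−4→G=1. Hits: 1.
Pile C: need g' = 2⊕2 = 0. Options: 13−2→G=3, 13−7→G=1, 13−8→G=0, 13−9→G=0. Hits: 2.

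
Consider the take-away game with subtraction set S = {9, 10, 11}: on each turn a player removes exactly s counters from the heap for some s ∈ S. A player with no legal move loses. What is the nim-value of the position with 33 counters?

1

n :  0  1  2  3  4  5  6  7  8  9 10 11 12 13 14 15 16 17 18 19 20 21 22 23 24 25 26 27 28 29 30 31 32 33
G :  0  0  0  0  0  0  0  0  0  1  1  1  1  1  1  1  1  1  2  2  0  0  0  0  0  0  0  0  0  1  1  1  1  1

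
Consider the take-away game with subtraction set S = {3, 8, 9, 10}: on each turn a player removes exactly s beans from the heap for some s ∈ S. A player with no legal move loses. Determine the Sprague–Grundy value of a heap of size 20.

0

G(0) = 0
G(1) = mex{} = 0
G(2) = mex{} = 0
G(3) = mex{0} = 1
G(4) = mex{0} = 1
G(5) = mex{0} = 1
G(6) = mex{1} = 0
G(7) = mex{1} = 0
G(8) = mex{1,0} = 2
G(9) = mex{0,0,0} = 1
G(10) = mex{0,0,0,0} = 1
G(11) = mex{2,1,0,0} = 3
G(12) = mex{1,1,1,0} = 2
G(13) = mex{1,1,1,1} = 0
G(14) = mex{3,0,1,1} = 2
G(15) = mex{2,0,0,1} = 3
G(16) = mex{0,2,0,0} = 1
G(17) = mex{2,1,2,0} = 3
G(18) = mex{3,1,1,2} = 0
G(19) = mex{1,3,1,1} = 0
G(20) = mex{3,2,3,1} = 0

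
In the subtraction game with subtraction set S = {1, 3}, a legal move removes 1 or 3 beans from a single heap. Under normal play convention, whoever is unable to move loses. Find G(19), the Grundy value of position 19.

G(0) = 0
G(1) = mex{0} = 1
G(2) = mex{1} = 0
G(3) = mex{0,0} = 1
G(4) = mex{1,1} = 0
G(5) = mex{0,0} = 1
G(6) = mex{1,1} = 0
G(7) = mex{0,0} = 1
G(8) = mex{1,1} = 0
G(9) = mex{0,0} = 1
G(10) = mex{1,1} = 0
G(11) = mex{0,0} = 1
G(12) = mex{1,1} = 0
G(13) = mex{0,0} = 1
G(14) = mex{1,1} = 0
G(15) = mex{0,0} = 1
G(16) = mex{1,1} = 0
G(17) = mex{0,0} = 1
G(18) = mex{1,1} = 0
G(19) = mex{0,0} = 1

1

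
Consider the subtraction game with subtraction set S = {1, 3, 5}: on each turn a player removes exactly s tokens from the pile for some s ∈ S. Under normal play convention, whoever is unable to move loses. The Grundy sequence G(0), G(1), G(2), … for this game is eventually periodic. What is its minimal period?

n :  0  1  2  3  4  5  6  7  8  9 10 11 12 13 14
G :  0  1  0  1  0  1  0  1  0  1  0  1  0  1  0
G(n+2) = G(n) holds for n = 0,…,4 (a full window of length max(S) = 5), so the sequence is purely periodic with period 2.

2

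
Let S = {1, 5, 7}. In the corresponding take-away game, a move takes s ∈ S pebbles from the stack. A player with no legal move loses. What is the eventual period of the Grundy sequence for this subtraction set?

n :  0  1  2  3  4  5  6  7  8  9 10 11 12 13 14
G :  0  1  0  1  0  1  0  1  0  1  0  1  0  1  0
G(n+2) = G(n) holds for n = 0,…,6 (a full window of length max(S) = 7), so the sequence is purely periodic with period 2.

2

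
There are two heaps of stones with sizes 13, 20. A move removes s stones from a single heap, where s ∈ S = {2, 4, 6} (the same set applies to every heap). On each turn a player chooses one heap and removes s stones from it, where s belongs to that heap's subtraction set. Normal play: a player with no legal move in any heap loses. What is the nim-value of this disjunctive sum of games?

All heaps use S = {2, 4, 6}:
n :  0  1  2  3  4  5  6  7  8  9 10 11 12 13 14 15 16 17 18 19 20
G :  0  0  1  1  2  2  3  3  0  0  1  1  2  2  3  3  0  0  1  1  2
Heap A: G(13) = 2.
Heap B: G(20) = 2.
Combined Grundy value = 2 ⊕ 2 = 0.

0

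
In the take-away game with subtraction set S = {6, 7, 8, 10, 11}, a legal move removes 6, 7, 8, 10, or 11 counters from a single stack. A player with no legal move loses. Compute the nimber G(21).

0

G(0) = 0
G(1) = mex{} = 0
G(2) = mex{} = 0
G(3) = mex{} = 0
G(4) = mex{} = 0
G(5) = mex{} = 0
G(6) = mex{0} = 1
G(7) = mex{0,0} = 1
G(8) = mex{0,0,0} = 1
G(9) = mex{0,0,0} = 1
G(10) = mex{0,0,0,0} = 1
G(11) = mex{0,0,0,0,0} = 1
G(12) = mex{1,0,0,0,0} = 2
G(13) = mex{1,1,0,0,0} = 2
G(14) = mex{1,1,1,0,0} = 2
G(15) = mex{1,1,1,0,0} = 2
G(16) = mex{1,1,1,1,0} = 2
G(17) = mex{1,1,1,1,1} = 0
G(18) = mex{2,1,1,1,1} = 0
G(19) = mex{2,2,1,1,1} = 0
G(20) = mex{2,2,2,1,1} = 0
G(21) = mex{2,2,2,1,1} = 0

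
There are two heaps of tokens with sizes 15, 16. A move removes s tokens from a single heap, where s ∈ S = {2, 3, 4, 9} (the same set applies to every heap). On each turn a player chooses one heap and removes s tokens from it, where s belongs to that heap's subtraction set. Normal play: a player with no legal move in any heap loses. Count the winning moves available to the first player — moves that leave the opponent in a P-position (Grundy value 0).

All heaps use S = {2, 3, 4, 9}:
n :  0  1  2  3  4  5  6  7  8  9 10 11 12 13 14 15 16
G :  0  0  1  1  2  2  0  0  1  1  2  2  0  0  1  1  2
Heap A: G(15) = 1.
Heap B: G(16) = 2.
Combined Grundy value = 1 ⊕ 2 = 3.
A winning move leaves total XOR = 0, i.e. changes one component's Grundy value g to g ⊕ X where X is the current total.
Heap A: need g' = 1⊕3 = 2. Options: 15−2→G=0, 15−3→G=0, 15−4→G=2, 15−9→G=0. Hits: 1.
Heap B: need g' = 2⊕3 = 1. Options: 16−2→G=1, 16−3→G=0, 16−4→G=0, 16−9→G=0. Hits: 1.

2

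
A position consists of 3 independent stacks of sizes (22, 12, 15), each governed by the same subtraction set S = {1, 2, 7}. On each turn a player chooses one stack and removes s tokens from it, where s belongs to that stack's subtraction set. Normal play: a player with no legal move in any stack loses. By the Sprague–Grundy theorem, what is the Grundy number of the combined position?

All stacks use S = {1, 2, 7}:
n :  0  1  2  3  4  5  6  7  8  9 10 11 12 13 14 15 16 17 18 19 20 21 22
G :  0  1  2  0  1  2  0  1  2  0  1  2  0  1  2  0  1  2  0  1  2  0  1
Stack A: G(22) = 1.
Stack B: G(12) = 0.
Stack C: G(15) = 0.
Combined Grundy value = 1 ⊕ 0 ⊕ 0 = 1.

1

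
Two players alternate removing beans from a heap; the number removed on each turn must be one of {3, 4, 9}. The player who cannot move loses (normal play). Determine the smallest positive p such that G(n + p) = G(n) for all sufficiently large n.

13

n :  0  1  2  3  4  5  6  7  8  9 10 11 12 13 14 15 16 17 18 19 20 21 22 23 24 25 26 27
G :  0  0  0  1  1  1  2  0  0  3  1  1  2  0  0  0  1  1  1  2  0  0  3  1  1  2  0  0
G(n+13) = G(n) holds for n = 0,…,8 (a full window of length max(S) = 9), so the sequence is purely periodic with period 13.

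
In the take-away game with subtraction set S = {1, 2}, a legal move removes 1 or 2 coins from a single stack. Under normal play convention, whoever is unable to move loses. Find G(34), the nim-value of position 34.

n :  0  1  2  3  4  5  6  7  8  9 10 11 12 13 14 15 16 17 18 19 20 21 22 23 24 25 26 27 28 29 30 31 32 33 34
G :  0  1  2  0  1  2  0  1  2  0  1  2  0  1  2  0  1  2  0  1  2  0  1  2  0  1  2  0  1  2  0  1  2  0  1

1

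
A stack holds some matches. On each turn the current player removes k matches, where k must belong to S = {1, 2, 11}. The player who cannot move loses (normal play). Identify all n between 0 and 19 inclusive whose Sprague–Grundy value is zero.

0, 3, 6, 9, 12, 15, 18

n :  0  1  2  3  4  5  6  7  8  9 10 11 12 13 14 15 16 17 18 19
G :  0  1  2  0  1  2  0  1  2  0  1  2  0  1  2  0  1  2  0  1
P-positions are exactly the n with G(n) = 0.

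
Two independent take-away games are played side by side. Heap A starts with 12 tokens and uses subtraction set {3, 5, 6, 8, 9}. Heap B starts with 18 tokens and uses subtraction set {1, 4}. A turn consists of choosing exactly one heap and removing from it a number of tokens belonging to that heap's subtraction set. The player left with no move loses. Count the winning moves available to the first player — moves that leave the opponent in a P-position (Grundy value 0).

3

Heap A, S = {3, 5, 6, 8, 9}:
G(0) = 0
G(1) = mex{} = 0
G(2) = mex{} = 0
G(3) = mex{0} = 1
G(4) = mex{0} = 1
G(5) = mex{0,0} = 1
G(6) = mex{1,0,0} = 2
G(7) = mex{1,0,0} = 2
G(8) = mex{1,1,0,0} = 2
G(9) = mex{2,1,1,0,0} = 3
G(10) = mex{2,1,1,0,0} = 3
G(11) = mex{2,2,1,1,0} = 3
G(12) = mex{3,2,2,1,1} = 0
G_A(12) = 0.
Heap B, S = {1, 4}:
n :  0  1  2  3  4  5  6  7  8  9 10 11 12 13 14 15 16 17 18
G :  0  1  0  1  2  0  1  0  1  2  0  1  0  1  2  0  1  0  1
G_B(18) = 1.
Combined Grundy value = 0 ⊕ 1 = 1.
A winning move leaves total XOR = 0, i.e. changes one component's Grundy value g to g ⊕ X where X is the current total.
Heap A: need g' = 0⊕1 = 1. Options: 12−3→G=3, 12−5→G=2, 12−6→G=2, 12−8→G=1, 12−9→G=1. Hits: 2.
Heap B: need g' = 1⊕1 = 0. Options: 18−1→G=0, 18−4→G=2. Hits: 1.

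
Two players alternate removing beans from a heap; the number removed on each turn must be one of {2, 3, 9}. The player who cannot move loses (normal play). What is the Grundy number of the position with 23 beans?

n :  0  1  2  3  4  5  6  7  8  9 10 11 12 13 14 15 16 17 18 19 20 21 22 23
G :  0  0  1  1  2  0  0  1  1  2  2  0  0  1  1  2  0  0  1  1  2  2  0  0

0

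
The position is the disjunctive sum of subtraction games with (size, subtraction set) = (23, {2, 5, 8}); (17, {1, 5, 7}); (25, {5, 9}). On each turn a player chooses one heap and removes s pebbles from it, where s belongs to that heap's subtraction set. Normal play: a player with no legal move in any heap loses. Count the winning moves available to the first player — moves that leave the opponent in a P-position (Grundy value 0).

Heap A, S = {2, 5, 8}:
G(0) = 0
G(1) = mex{} = 0
G(2) = mex{0} = 1
G(3) = mex{0} = 1
G(4) = mex{1} = 0
G(5) = mex{1,0} = 2
G(6) = mex{0,0} = 1
G(7) = mex{2,1} = 0
G(8) = mex{1,1,0} = 2
G(9) = mex{0,0,0} = 1
G(10) = mex{2,2,1} = 0
G(11) = mex{1,1,1} = 0
G(12) = mex{0,0,0} = 1
G(13) = mex{0,2,2} = 1
G(14) = mex{1,1,1} = 0
G(15) = mex{1,0,0} = 2
G(16) = mex{0,0,2} = 1
G(17) = mex{2,1,1} = 0
G(18) = mex{1,1,0} = 2
G(19) = mex{0,0,0} = 1
G(20) = mex{2,2,1} = 0
G(21) = mex{1,1,1} = 0
G(22) = mex{0,0,0} = 1
G(23) = mex{0,2,2} = 1
G_A(23) = 1.
Heap B, S = {1, 5, 7}:
G(0) = 0
G(1) = mex{0} = 1
G(2) = mex{1} = 0
G(3) = mex{0} = 1
G(4) = mex{1} = 0
G(5) = mex{0,0} = 1
G(6) = mex{1,1} = 0
G(7) = mex{0,0,0} = 1
G(8) = mex{1,1,1} = 0
G(9) = mex{0,0,0} = 1
G(10) = mex{1,1,1} = 0
G(11) = mex{0,0,0} = 1
G(12) = mex{1,1,1} = 0
G(13) = mex{0,0,0} = 1
G(14) = mex{1,1,1} = 0
G(15) = mex{0,0,0} = 1
G(16) = mex{1,1,1} = 0
G(17) = mex{0,0,0} = 1
G_B(17) = 1.
Heap C, S = {5, 9}:
G(0) = 0
G(1) = mex{} = 0
G(2) = mex{} = 0
G(3) = mex{} = 0
G(4) = mex{} = 0
G(5) = mex{0} = 1
G(6) = mex{0} = 1
G(7) = mex{0} = 1
G(8) = mex{0} = 1
G(9) = mex{0,0} = 1
G(10) = mex{1,0} = 2
G(11) = mex{1,0} = 2
G(12) = mex{1,0} = 2
G(13) = mex{1,0} = 2
G(14) = mex{1,1} = 0
G(15) = mex{2,1} = 0
G(16) = mex{2,1} = 0
G(17) = mex{2,1} = 0
G(18) = mex{2,1} = 0
G(19) = mex{0,2} = 1
G(20) = mex{0,2} = 1
G(21) = mex{0,2} = 1
G(22) = mex{0,2} = 1
G(23) = mex{0,0} = 1
G(24) = mex{1,0} = 2
G(25) = mex{1,0} = 2
G_C(25) = 2.
Combined Grundy value = 1 ⊕ 1 ⊕ 2 = 2.
A winning move leaves total XOR = 0, i.e. changes one component's Grundy value g to g ⊕ X where X is the current total.
Heap A: need g' = 1⊕2 = 3. Options: 23−2→G=0, 23−5→G=2, 23−8→G=2. Hits: 0.
Heap B: need g' = 1⊕2 = 3. Options: 17−1→G=0, 17−5→G=0, 17−7→G=0. Hits: 0.
Heap C: need g' = 2⊕2 = 0. Options: 25−5→G=1, 25−9→G=0. Hits: 1.

1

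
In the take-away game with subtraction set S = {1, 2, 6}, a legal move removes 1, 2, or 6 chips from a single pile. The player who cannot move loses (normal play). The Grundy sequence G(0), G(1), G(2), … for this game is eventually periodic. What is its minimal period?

7

n :  0  1  2  3  4  5  6  7  8  9 10 11 12 13 14 15
G :  0  1  2  0  1  2  3  0  1  2  0  1  2  3  0  1
G(n+7) = G(n) holds for n = 0,…,5 (a full window of length max(S) = 6), so the sequence is purely periodic with period 7.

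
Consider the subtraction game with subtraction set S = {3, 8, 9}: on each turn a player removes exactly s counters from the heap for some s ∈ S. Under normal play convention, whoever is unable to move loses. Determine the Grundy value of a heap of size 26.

1

n :  0  1  2  3  4  5  6  7  8  9 10 11 12 13 14 15 16 17 18 19 20 21 22 23 24 25 26
G :  0  0  0  1  1  1  0  0  2  1  1  3  0  0  2  1  1  0  0  0  1  1  1  0  0  2  1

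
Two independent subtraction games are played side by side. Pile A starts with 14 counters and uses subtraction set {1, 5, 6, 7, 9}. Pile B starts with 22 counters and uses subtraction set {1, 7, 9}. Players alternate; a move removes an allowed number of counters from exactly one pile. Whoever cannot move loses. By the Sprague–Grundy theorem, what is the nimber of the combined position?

0

Pile A, S = {1, 5, 6, 7, 9}:
n :  0  1  2  3  4  5  6  7  8  9 10 11 12 13 14
G :  0  1  0  1  0  1  2  3  2  3  2  3  0  1  0
G_A(14) = 0.
Pile B, S = {1, 7, 9}:
G(0) = 0
G(1) = mex{0} = 1
G(2) = mex{1} = 0
G(3) = mex{0} = 1
G(4) = mex{1} = 0
G(5) = mex{0} = 1
G(6) = mex{1} = 0
G(7) = mex{0,0} = 1
G(8) = mex{1,1} = 0
G(9) = mex{0,0,0} = 1
G(10) = mex{1,1,1} = 0
G(11) = mex{0,0,0} = 1
G(12) = mex{1,1,1} = 0
G(13) = mex{0,0,0} = 1
G(14) = mex{1,1,1} = 0
G(15) = mex{0,0,0} = 1
G(16) = mex{1,1,1} = 0
G(17) = mex{0,0,0} = 1
G(18) = mex{1,1,1} = 0
G(19) = mex{0,0,0} = 1
G(20) = mex{1,1,1} = 0
G(21) = mex{0,0,0} = 1
G(22) = mex{1,1,1} = 0
G_B(22) = 0.
Combined Grundy value = 0 ⊕ 0 = 0.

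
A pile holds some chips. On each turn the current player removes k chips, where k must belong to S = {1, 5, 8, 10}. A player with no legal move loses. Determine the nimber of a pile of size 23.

2

G(0) = 0
G(1) = mex{0} = 1
G(2) = mex{1} = 0
G(3) = mex{0} = 1
G(4) = mex{1} = 0
G(5) = mex{0,0} = 1
G(6) = mex{1,1} = 0
G(7) = mex{0,0} = 1
G(8) = mex{1,1,0} = 2
G(9) = mex{2,0,1} = 3
G(10) = mex{3,1,0,0} = 2
G(11) = mex{2,0,1,1} = 3
G(12) = mex{3,1,0,0} = 2
G(13) = mex{2,2,1,1} = 0
G(14) = mex{0,3,0,0} = 1
G(15) = mex{1,2,1,1} = 0
G(16) = mex{0,3,2,0} = 1
G(17) = mex{1,2,3,1} = 0
G(18) = mex{0,0,2,2} = 1
G(19) = mex{1,1,3,3} = 0
G(20) = mex{0,0,2,2} = 1
G(21) = mex{1,1,0,3} = 2
G(22) = mex{2,0,1,2} = 3
G(23) = mex{3,1,0,0} = 2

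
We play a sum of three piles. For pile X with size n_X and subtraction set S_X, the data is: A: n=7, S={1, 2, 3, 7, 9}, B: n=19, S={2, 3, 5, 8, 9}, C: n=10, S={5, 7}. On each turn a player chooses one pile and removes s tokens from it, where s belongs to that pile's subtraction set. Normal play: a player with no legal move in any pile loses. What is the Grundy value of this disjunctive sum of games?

0

Pile A, S = {1, 2, 3, 7, 9}:
G(0) = 0
G(1) = mex{0} = 1
G(2) = mex{1,0} = 2
G(3) = mex{2,1,0} = 3
G(4) = mex{3,2,1} = 0
G(5) = mex{0,3,2} = 1
G(6) = mex{1,0,3} = 2
G(7) = mex{2,1,0,0} = 3
G_A(7) = 3.
Pile B, S = {2, 3, 5, 8, 9}:
G(0) = 0
G(1) = mex{} = 0
G(2) = mex{0} = 1
G(3) = mex{0,0} = 1
G(4) = mex{1,0} = 2
G(5) = mex{1,1,0} = 2
G(6) = mex{2,1,0} = 3
G(7) = mex{2,2,1} = 0
G(8) = mex{3,2,1,0} = 4
G(9) = mex{0,3,2,0,0} = 1
G(10) = mex{4,0,2,1,0} = 3
G(11) = mex{1,4,3,1,1} = 0
G(12) = mex{3,1,0,2,1} = 4
G(13) = mex{0,3,4,2,2} = 1
G(14) = mex{4,0,1,3,2} = 5
G(15) = mex{1,4,3,0,3} = 2
G(16) = mex{5,1,0,4,0} = 2
G(17) = mex{2,5,4,1,4} = 0
G(18) = mex{2,2,1,3,1} = 0
G(19) = mex{0,2,5,0,3} = 1
G_B(19) = 1.
Pile C, S = {5, 7}:
G(0) = 0
G(1) = mex{} = 0
G(2) = mex{} = 0
G(3) = mex{} = 0
G(4) = mex{} = 0
G(5) = mex{0} = 1
G(6) = mex{0} = 1
G(7) = mex{0,0} = 1
G(8) = mex{0,0} = 1
G(9) = mex{0,0} = 1
G(10) = mex{1,0} = 2
G_C(10) = 2.
Combined Grundy value = 3 ⊕ 1 ⊕ 2 = 0.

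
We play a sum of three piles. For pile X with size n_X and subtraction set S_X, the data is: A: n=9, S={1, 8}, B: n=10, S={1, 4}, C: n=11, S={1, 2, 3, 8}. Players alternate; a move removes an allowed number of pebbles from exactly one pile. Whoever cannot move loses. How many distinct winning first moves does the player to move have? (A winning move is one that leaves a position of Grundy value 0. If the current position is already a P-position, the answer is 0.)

Pile A, S = {1, 8}:
G(0) = 0
G(1) = mex{0} = 1
G(2) = mex{1} = 0
G(3) = mex{0} = 1
G(4) = mex{1} = 0
G(5) = mex{0} = 1
G(6) = mex{1} = 0
G(7) = mex{0} = 1
G(8) = mex{1,0} = 2
G(9) = mex{2,1} = 0
G_A(9) = 0.
Pile B, S = {1, 4}:
n :  0  1  2  3  4  5  6  7  8  9 10
G :  0  1  0  1  2  0  1  0  1  2  0
G_B(10) = 0.
Pile C, S = {1, 2, 3, 8}:
G(0) = 0
G(1) = mex{0} = 1
G(2) = mex{1,0} = 2
G(3) = mex{2,1,0} = 3
G(4) = mex{3,2,1} = 0
G(5) = mex{0,3,2} = 1
G(6) = mex{1,0,3} = 2
G(7) = mex{2,1,0} = 3
G(8) = mex{3,2,1,0} = 4
G(9) = mex{4,3,2,1} = 0
G(10) = mex{0,4,3,2} = 1
G(11) = mex{1,0,4,3} = 2
G_C(11) = 2.
Combined Grundy value = 0 ⊕ 0 ⊕ 2 = 2.
A winning move leaves total XOR = 0, i.e. changes one component's Grundy value g to g ⊕ X where X is the current total.
Pile A: need g' = 0⊕2 = 2. Options: 9−1→G=2, 9−8→G=1. Hits: 1.
Pile B: need g' = 0⊕2 = 2. Options: 10−1→G=2, 10−4→G=1. Hits: 1.
Pile C: need g' = 2⊕2 = 0. Options: 11−1→G=1, 11−2→G=0, 11−3→G=4, 11−8→G=3. Hits: 1.

3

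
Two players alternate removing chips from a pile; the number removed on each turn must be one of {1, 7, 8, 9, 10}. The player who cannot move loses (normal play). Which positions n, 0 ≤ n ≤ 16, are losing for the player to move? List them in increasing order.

n :  0  1  2  3  4  5  6  7  8  9 10 11 12 13 14 15 16
G :  0  1  0  1  0  1  0  1  2  3  2  3  2  3  2  3  4
P-positions are exactly the n with G(n) = 0.

0, 2, 4, 6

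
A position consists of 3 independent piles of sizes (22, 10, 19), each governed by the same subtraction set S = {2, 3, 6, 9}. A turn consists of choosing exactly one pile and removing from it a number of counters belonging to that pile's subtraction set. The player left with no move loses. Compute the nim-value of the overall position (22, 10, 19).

All piles use S = {2, 3, 6, 9}:
G(0) = 0
G(1) = mex{} = 0
G(2) = mex{0} = 1
G(3) = mex{0,0} = 1
G(4) = mex{1,0} = 2
G(5) = mex{1,1} = 0
G(6) = mex{2,1,0} = 3
G(7) = mex{0,2,0} = 1
G(8) = mex{3,0,1} = 2
G(9) = mex{1,3,1,0} = 2
G(10) = mex{2,1,2,0} = 3
G(11) = mex{2,2,0,1} = 3
G(12) = mex{3,2,3,1} = 0
G(13) = mex{3,3,1,2} = 0
G(14) = mex{0,3,2,0} = 1
G(15) = mex{0,0,2,3} = 1
G(16) = mex{1,0,3,1} = 2
G(17) = mex{1,1,3,2} = 0
G(18) = mex{2,1,0,2} = 3
G(19) = mex{0,2,0,3} = 1
G(20) = mex{3,0,1,3} = 2
G(21) = mex{1,3,1,0} = 2
G(22) = mex{2,1,2,0} = 3
Pile A: G(22) = 3.
Pile B: G(10) = 3.
Pile C: G(19) = 1.
Combined Grundy value = 3 ⊕ 3 ⊕ 1 = 1.

1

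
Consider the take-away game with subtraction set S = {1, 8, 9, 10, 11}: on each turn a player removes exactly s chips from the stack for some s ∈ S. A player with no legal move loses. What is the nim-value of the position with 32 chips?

2

G(0) = 0
G(1) = mex{0} = 1
G(2) = mex{1} = 0
G(3) = mex{0} = 1
G(4) = mex{1} = 0
G(5) = mex{0} = 1
G(6) = mex{1} = 0
G(7) = mex{0} = 1
G(8) = mex{1,0} = 2
G(9) = mex{2,1,0} = 3
G(10) = mex{3,0,1,0} = 2
G(11) = mex{2,1,0,1,0} = 3
G(12) = mex{3,0,1,0,1} = 2
G(13) = mex{2,1,0,1,0} = 3
G(14) = mex{3,0,1,0,1} = 2
G(15) = mex{2,1,0,1,0} = 3
G(16) = mex{3,2,1,0,1} = 4
G(17) = mex{4,3,2,1,0} = 5
G(18) = mex{5,2,3,2,1} = 0
G(19) = mex{0,3,2,3,2} = 1
G(20) = mex{1,2,3,2,3} = 0
G(21) = mex{0,3,2,3,2} = 1
G(22) = mex{1,2,3,2,3} = 0
G(23) = mex{0,3,2,3,2} = 1
G(24) = mex{1,4,3,2,3} = 0
G(25) = mex{0,5,4,3,2} = 1
G(26) = mex{1,0,5,4,3} = 2
G(27) = mex{2,1,0,5,4} = 3
G(28) = mex{3,0,1,0,5} = 2
G(29) = mex{2,1,0,1,0} = 3
G(30) = mex{3,0,1,0,1} = 2
G(31) = mex{2,1,0,1,0} = 3
G(32) = mex{3,0,1,0,1} = 2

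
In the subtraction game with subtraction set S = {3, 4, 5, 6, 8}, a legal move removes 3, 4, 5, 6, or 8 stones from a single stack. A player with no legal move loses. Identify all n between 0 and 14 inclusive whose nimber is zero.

n :  0  1  2  3  4  5  6  7  8  9 10 11 12 13 14
G :  0  0  0  1  1  1  2  2  2  3  3  0  0  0  1
P-positions are exactly the n with G(n) = 0.

0, 1, 2, 11, 12, 13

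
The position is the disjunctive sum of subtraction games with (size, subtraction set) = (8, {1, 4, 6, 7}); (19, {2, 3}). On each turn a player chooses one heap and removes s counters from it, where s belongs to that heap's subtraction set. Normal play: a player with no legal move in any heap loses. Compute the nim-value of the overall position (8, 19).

1

Heap A, S = {1, 4, 6, 7}:
n : 0 1 2 3 4 5 6 7 8
G : 0 1 0 1 2 0 1 2 3
G_A(8) = 3.
Heap B, S = {2, 3}:
G(0) = 0
G(1) = mex{} = 0
G(2) = mex{0} = 1
G(3) = mex{0,0} = 1
G(4) = mex{1,0} = 2
G(5) = mex{1,1} = 0
G(6) = mex{2,1} = 0
G(7) = mex{0,2} = 1
G(8) = mex{0,0} = 1
G(9) = mex{1,0} = 2
G(10) = mex{1,1} = 0
G(11) = mex{2,1} = 0
G(12) = mex{0,2} = 1
G(13) = mex{0,0} = 1
G(14) = mex{1,0} = 2
G(15) = mex{1,1} = 0
G(16) = mex{2,1} = 0
G(17) = mex{0,2} = 1
G(18) = mex{0,0} = 1
G(19) = mex{1,0} = 2
G_B(19) = 2.
Combined Grundy value = 3 ⊕ 2 = 1.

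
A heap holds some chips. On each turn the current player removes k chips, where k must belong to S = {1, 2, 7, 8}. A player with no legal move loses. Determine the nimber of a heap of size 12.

n :  0  1  2  3  4  5  6  7  8  9 10 11 12
G :  0  1  2  0  1  2  0  1  2  0  1  2  0

0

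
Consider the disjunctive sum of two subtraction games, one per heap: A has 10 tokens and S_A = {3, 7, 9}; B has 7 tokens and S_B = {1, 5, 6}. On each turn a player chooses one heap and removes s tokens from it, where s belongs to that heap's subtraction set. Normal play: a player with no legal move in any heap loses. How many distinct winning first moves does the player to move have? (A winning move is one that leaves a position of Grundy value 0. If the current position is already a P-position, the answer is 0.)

Heap A, S = {3, 7, 9}:
G(0) = 0
G(1) = mex{} = 0
G(2) = mex{} = 0
G(3) = mex{0} = 1
G(4) = mex{0} = 1
G(5) = mex{0} = 1
G(6) = mex{1} = 0
G(7) = mex{1,0} = 2
G(8) = mex{1,0} = 2
G(9) = mex{0,0,0} = 1
G(10) = mex{2,1,0} = 3
G_A(10) = 3.
Heap B, S = {1, 5, 6}:
n : 0 1 2 3 4 5 6 7
G : 0 1 0 1 0 1 2 3
G_B(7) = 3.
Combined Grundy value = 3 ⊕ 3 = 0.
A winning move leaves total XOR = 0, i.e. changes one component's Grundy value g to g ⊕ X where X is the current total.
Heap A: target g' = 3⊕0 = 3, but every legal move changes the Grundy value (mex property), so 0 moves.
Heap B: target g' = 3⊕0 = 3, but every legal move changes the Grundy value (mex property), so 0 moves.

0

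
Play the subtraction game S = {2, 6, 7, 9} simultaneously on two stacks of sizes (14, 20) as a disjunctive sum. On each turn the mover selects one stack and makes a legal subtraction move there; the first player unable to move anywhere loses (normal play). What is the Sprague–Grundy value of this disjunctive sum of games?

All stacks use S = {2, 6, 7, 9}:
G(0) = 0
G(1) = mex{} = 0
G(2) = mex{0} = 1
G(3) = mex{0} = 1
G(4) = mex{1} = 0
G(5) = mex{1} = 0
G(6) = mex{0,0} = 1
G(7) = mex{0,0,0} = 1
G(8) = mex{1,1,0} = 2
G(9) = mex{1,1,1,0} = 2
G(10) = mex{2,0,1,0} = 3
G(11) = mex{2,0,0,1} = 3
G(12) = mex{3,1,0,1} = 2
G(13) = mex{3,1,1,0} = 2
G(14) = mex{2,2,1,0} = 3
G(15) = mex{2,2,2,1} = 0
G(16) = mex{3,3,2,1} = 0
G(17) = mex{0,3,3,2} = 1
G(18) = mex{0,2,3,2} = 1
G(19) = mex{1,2,2,3} = 0
G(20) = mex{1,3,2,3} = 0
Stack A: G(14) = 3.
Stack B: G(20) = 0.
Combined Grundy value = 3 ⊕ 0 = 3.

3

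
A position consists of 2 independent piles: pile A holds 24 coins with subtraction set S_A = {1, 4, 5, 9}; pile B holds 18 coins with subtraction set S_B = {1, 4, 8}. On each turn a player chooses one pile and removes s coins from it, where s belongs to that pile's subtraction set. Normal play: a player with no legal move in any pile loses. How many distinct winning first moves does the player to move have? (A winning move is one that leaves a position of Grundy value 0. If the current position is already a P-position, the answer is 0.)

Pile A, S = {1, 4, 5, 9}:
G(0) = 0
G(1) = mex{0} = 1
G(2) = mex{1} = 0
G(3) = mex{0} = 1
G(4) = mex{1,0} = 2
G(5) = mex{2,1,0} = 3
G(6) = mex{3,0,1} = 2
G(7) = mex{2,1,0} = 3
G(8) = mex{3,2,1} = 0
G(9) = mex{0,3,2,0} = 1
G(10) = mex{1,2,3,1} = 0
G(11) = mex{0,3,2,0} = 1
G(12) = mex{1,0,3,1} = 2
G(13) = mex{2,1,0,2} = 3
G(14) = mex{3,0,1,3} = 2
G(15) = mex{2,1,0,2} = 3
G(16) = mex{3,2,1,3} = 0
G(17) = mex{0,3,2,0} = 1
G(18) = mex{1,2,3,1} = 0
G(19) = mex{0,3,2,0} = 1
G(20) = mex{1,0,3,1} = 2
G(21) = mex{2,1,0,2} = 3
G(22) = mex{3,0,1,3} = 2
G(23) = mex{2,1,0,2} = 3
G(24) = mex{3,2,1,3} = 0
G_A(24) = 0.
Pile B, S = {1, 4, 8}:
G(0) = 0
G(1) = mex{0} = 1
G(2) = mex{1} = 0
G(3) = mex{0} = 1
G(4) = mex{1,0} = 2
G(5) = mex{2,1} = 0
G(6) = mex{0,0} = 1
G(7) = mex{1,1} = 0
G(8) = mex{0,2,0} = 1
G(9) = mex{1,0,1} = 2
G(10) = mex{2,1,0} = 3
G(11) = mex{3,0,1} = 2
G(12) = mex{2,1,2} = 0
G(13) = mex{0,2,0} = 1
G(14) = mex{1,3,1} = 0
G(15) = mex{0,2,0} = 1
G(16) = mex{1,0,1} = 2
G(17) = mex{2,1,2} = 0
G(18) = mex{0,0,3} = 1
G_B(18) = 1.
Combined Grundy value = 0 ⊕ 1 = 1.
A winning move leaves total XOR = 0, i.e. changes one component's Grundy value g to g ⊕ X where X is the current total.
Pile A: need g' = 0⊕1 = 1. Options: 24−1→G=3, 24−4→G=2, 24−5→G=1, 24−9→G=3. Hits: 1.
Pile B: need g' = 1⊕1 = 0. Options: 18−1→G=0, 18−4→G=0, 18−8→G=3. Hits: 2.

3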